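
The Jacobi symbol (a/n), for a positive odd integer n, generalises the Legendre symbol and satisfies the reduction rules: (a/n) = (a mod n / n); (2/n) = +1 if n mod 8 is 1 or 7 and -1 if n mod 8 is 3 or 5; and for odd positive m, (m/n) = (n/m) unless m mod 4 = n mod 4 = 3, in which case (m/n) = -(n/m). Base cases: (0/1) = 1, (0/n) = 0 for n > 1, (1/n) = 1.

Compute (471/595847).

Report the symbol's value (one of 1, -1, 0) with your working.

flip (471/595847) -> (595847/471): both odd, 471 mod 4 = 3, 595847 mod 4 = 3, so the flip contributes -1; sign now -1
(595847/471): 595847 mod 471 = 32, so (595847/471) = (32/471)
factor out 2^5: 32 = 2^5·1; with 471 mod 8 = 7, (2/471) = +1; sign now -1; continue with (1/471)
reached (1/471) = 1, so the symbol is -1

-1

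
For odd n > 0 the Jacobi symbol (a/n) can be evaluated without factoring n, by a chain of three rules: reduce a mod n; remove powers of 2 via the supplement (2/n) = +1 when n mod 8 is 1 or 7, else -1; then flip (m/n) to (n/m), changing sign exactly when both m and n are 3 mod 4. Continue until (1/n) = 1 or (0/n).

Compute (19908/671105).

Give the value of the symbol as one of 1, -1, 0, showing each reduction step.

0

19908 = 2^2·4977; (2/671105) = +1 since 671105 mod 8 = 1, so (19908/671105) = (+1)^2·(4977/671105); sign now +1
reciprocity: (4977/671105) = +1·(671105/4977) since 4977 mod 4 = 1, 671105 mod 4 = 1; sign now +1
(671105/4977) = (4187/4977)   [reduce mod 4977]
reciprocity: (4187/4977) = +1·(4977/4187) since 4187 mod 4 = 3, 4977 mod 4 = 1; sign now +1
(4977/4187) = (790/4187)   [reduce mod 4187]
790 = 2^1·395; (2/4187) = -1 since 4187 mod 8 = 3, so (790/4187) = (-1)^1·(395/4187); sign now -1
reciprocity: (395/4187) = -1·(4187/395) since 395 mod 4 = 3, 4187 mod 4 = 3; sign now +1
(4187/395) = (237/395)   [reduce mod 395]
reciprocity: (237/395) = +1·(395/237) since 237 mod 4 = 1, 395 mod 4 = 3; sign now +1
(395/237) = (158/237)   [reduce mod 237]
158 = 2^1·79; (2/237) = -1 since 237 mod 8 = 5, so (158/237) = (-1)^1·(79/237); sign now -1
reciprocity: (79/237) = +1·(237/79) since 79 mod 4 = 3, 237 mod 4 = 1; sign now -1
(237/79) = (0/79)   [reduce mod 79]
(0/79) = 0   [gcd(a, n) > 1]; final value = 0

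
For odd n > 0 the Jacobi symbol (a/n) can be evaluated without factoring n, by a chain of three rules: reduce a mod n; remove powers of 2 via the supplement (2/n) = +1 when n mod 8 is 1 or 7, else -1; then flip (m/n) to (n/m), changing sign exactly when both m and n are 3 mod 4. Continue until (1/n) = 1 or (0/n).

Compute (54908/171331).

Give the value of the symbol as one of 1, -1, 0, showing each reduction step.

-1

factor out 2^2: 54908 = 2^2·13727; with 171331 mod 8 = 3, (2/171331) = -1; sign now +1; continue with (13727/171331)
flip (13727/171331) -> (171331/13727): both odd, 13727 mod 4 = 3, 171331 mod 4 = 3, so the flip contributes -1; sign now -1
(171331/13727): 171331 mod 13727 = 6607, so (171331/13727) = (6607/13727)
flip (6607/13727) -> (13727/6607): both odd, 6607 mod 4 = 3, 13727 mod 4 = 3, so the flip contributes -1; sign now +1
(13727/6607): 13727 mod 6607 = 513, so (13727/6607) = (513/6607)
flip (513/6607) -> (6607/513): both odd, 513 mod 4 = 1, 6607 mod 4 = 3, so the flip contributes +1; sign now +1
(6607/513): 6607 mod 513 = 451, so (6607/513) = (451/513)
flip (451/513) -> (513/451): both odd, 451 mod 4 = 3, 513 mod 4 = 1, so the flip contributes +1; sign now +1
(513/451): 513 mod 451 = 62, so (513/451) = (62/451)
factor out 2^1: 62 = 2^1·31; with 451 mod 8 = 3, (2/451) = -1; sign now -1; continue with (31/451)
flip (31/451) -> (451/31): both odd, 31 mod 4 = 3, 451 mod 4 = 3, so the flip contributes -1; sign now +1
(451/31): 451 mod 31 = 17, so (451/31) = (17/31)
flip (17/31) -> (31/17): both odd, 17 mod 4 = 1, 31 mod 4 = 3, so the flip contributes +1; sign now +1
(31/17): 31 mod 17 = 14, so (31/17) = (14/17)
factor out 2^1: 14 = 2^1·7; with 17 mod 8 = 1, (2/17) = +1; sign now +1; continue with (7/17)
flip (7/17) -> (17/7): both odd, 7 mod 4 = 3, 17 mod 4 = 1, so the flip contributes +1; sign now +1
(17/7): 17 mod 7 = 3, so (17/7) = (3/7)
flip (3/7) -> (7/3): both odd, 3 mod 4 = 3, 7 mod 4 = 3, so the flip contributes -1; sign now -1
(7/3): 7 mod 3 = 1, so (7/3) = (1/3)
reached (1/3) = 1, so the symbol is -1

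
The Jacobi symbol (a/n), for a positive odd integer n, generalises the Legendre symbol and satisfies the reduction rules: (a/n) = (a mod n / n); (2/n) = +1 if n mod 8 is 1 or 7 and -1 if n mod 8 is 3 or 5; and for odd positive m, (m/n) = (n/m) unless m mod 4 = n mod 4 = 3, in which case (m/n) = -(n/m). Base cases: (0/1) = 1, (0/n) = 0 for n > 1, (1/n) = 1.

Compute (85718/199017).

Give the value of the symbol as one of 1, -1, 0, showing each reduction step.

85718 = 2^1·42859; (2/199017) = +1 since 199017 mod 8 = 1, so (85718/199017) = (+1)^1·(42859/199017); sign now +1
reciprocity: (42859/199017) = +1·(199017/42859) since 42859 mod 4 = 3, 199017 mod 4 = 1; sign now +1
(199017/42859) = (27581/42859)   [reduce mod 42859]
reciprocity: (27581/42859) = +1·(42859/27581) since 27581 mod 4 = 1, 42859 mod 4 = 3; sign now +1
(42859/27581) = (15278/27581)   [reduce mod 27581]
15278 = 2^1·7639; (2/27581) = -1 since 27581 mod 8 = 5, so (15278/27581) = (-1)^1·(7639/27581); sign now -1
reciprocity: (7639/27581) = +1·(27581/7639) since 7639 mod 4 = 3, 27581 mod 4 = 1; sign now -1
(27581/7639) = (4664/7639)   [reduce mod 7639]
4664 = 2^3·583; (2/7639) = +1 since 7639 mod 8 = 7, so (4664/7639) = (+1)^3·(583/7639); sign now -1
reciprocity: (583/7639) = -1·(7639/583) since 583 mod 4 = 3, 7639 mod 4 = 3; sign now +1
(7639/583) = (60/583)   [reduce mod 583]
60 = 2^2·15; (2/583) = +1 since 583 mod 8 = 7, so (60/583) = (+1)^2·(15/583); sign now +1
reciprocity: (15/583) = -1·(583/15) since 15 mod 4 = 3, 583 mod 4 = 3; sign now -1
(583/15) = (13/15)   [reduce mod 15]
reciprocity: (13/15) = +1·(15/13) since 13 mod 4 = 1, 15 mod 4 = 3; sign now -1
(15/13) = (2/13)   [reduce mod 13]
2 = 2^1·1; (2/13) = -1 since 13 mod 8 = 5, so (2/13) = (-1)^1·(1/13); sign now +1
(1/13) = 1; final value = sign = +1

1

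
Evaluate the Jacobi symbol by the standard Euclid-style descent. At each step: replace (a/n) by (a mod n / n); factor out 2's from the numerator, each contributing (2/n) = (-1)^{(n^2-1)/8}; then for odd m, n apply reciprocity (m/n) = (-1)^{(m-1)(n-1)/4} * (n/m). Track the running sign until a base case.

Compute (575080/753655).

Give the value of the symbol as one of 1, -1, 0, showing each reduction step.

575080 = 2^3·71885; (2/753655) = +1 since 753655 mod 8 = 7, so (575080/753655) = (+1)^3·(71885/753655); sign now +1
reciprocity: (71885/753655) = +1·(753655/71885) since 71885 mod 4 = 1, 753655 mod 4 = 3; sign now +1
(753655/71885) = (34805/71885)   [reduce mod 71885]
reciprocity: (34805/71885) = +1·(71885/34805) since 34805 mod 4 = 1, 71885 mod 4 = 1; sign now +1
(71885/34805) = (2275/34805)   [reduce mod 34805]
reciprocity: (2275/34805) = +1·(34805/2275) since 2275 mod 4 = 3, 34805 mod 4 = 1; sign now +1
(34805/2275) = (680/2275)   [reduce mod 2275]
680 = 2^3·85; (2/2275) = -1 since 2275 mod 8 = 3, so (680/2275) = (-1)^3·(85/2275); sign now -1
reciprocity: (85/2275) = +1·(2275/85) since 85 mod 4 = 1, 2275 mod 4 = 3; sign now -1
(2275/85) = (65/85)   [reduce mod 85]
reciprocity: (65/85) = +1·(85/65) since 65 mod 4 = 1, 85 mod 4 = 1; sign now -1
(85/65) = (20/65)   [reduce mod 65]
20 = 2^2·5; (2/65) = +1 since 65 mod 8 = 1, so (20/65) = (+1)^2·(5/65); sign now -1
reciprocity: (5/65) = +1·(65/5) since 5 mod 4 = 1, 65 mod 4 = 1; sign now -1
(65/5) = (0/5)   [reduce mod 5]
(0/5) = 0   [gcd(a, n) > 1]; final value = 0

0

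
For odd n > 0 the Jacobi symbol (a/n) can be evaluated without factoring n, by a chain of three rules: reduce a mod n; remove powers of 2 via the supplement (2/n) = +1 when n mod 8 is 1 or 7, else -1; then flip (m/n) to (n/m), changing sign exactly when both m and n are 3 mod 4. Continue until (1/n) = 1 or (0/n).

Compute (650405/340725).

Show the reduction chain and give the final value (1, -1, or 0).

0

(650405/340725): 650405 mod 340725 = 309680, so (650405/340725) = (309680/340725)
factor out 2^4: 309680 = 2^4·19355; with 340725 mod 8 = 5, (2/340725) = -1; sign now +1; continue with (19355/340725)
flip (19355/340725) -> (340725/19355): both odd, 19355 mod 4 = 3, 340725 mod 4 = 1, so the flip contributes +1; sign now +1
(340725/19355): 340725 mod 19355 = 11690, so (340725/19355) = (11690/19355)
factor out 2^1: 11690 = 2^1·5845; with 19355 mod 8 = 3, (2/19355) = -1; sign now -1; continue with (5845/19355)
flip (5845/19355) -> (19355/5845): both odd, 5845 mod 4 = 1, 19355 mod 4 = 3, so the flip contributes +1; sign now -1
(19355/5845): 19355 mod 5845 = 1820, so (19355/5845) = (1820/5845)
factor out 2^2: 1820 = 2^2·455; with 5845 mod 8 = 5, (2/5845) = -1; sign now -1; continue with (455/5845)
flip (455/5845) -> (5845/455): both odd, 455 mod 4 = 3, 5845 mod 4 = 1, so the flip contributes +1; sign now -1
(5845/455): 5845 mod 455 = 385, so (5845/455) = (385/455)
flip (385/455) -> (455/385): both odd, 385 mod 4 = 1, 455 mod 4 = 3, so the flip contributes +1; sign now -1
(455/385): 455 mod 385 = 70, so (455/385) = (70/385)
factor out 2^1: 70 = 2^1·35; with 385 mod 8 = 1, (2/385) = +1; sign now -1; continue with (35/385)
flip (35/385) -> (385/35): both odd, 35 mod 4 = 3, 385 mod 4 = 1, so the flip contributes +1; sign now -1
(385/35): 385 mod 35 = 0, so (385/35) = (0/35)
reached (0/35); gcd(a, n) > 1, so (0/35) = 0 and the symbol is 0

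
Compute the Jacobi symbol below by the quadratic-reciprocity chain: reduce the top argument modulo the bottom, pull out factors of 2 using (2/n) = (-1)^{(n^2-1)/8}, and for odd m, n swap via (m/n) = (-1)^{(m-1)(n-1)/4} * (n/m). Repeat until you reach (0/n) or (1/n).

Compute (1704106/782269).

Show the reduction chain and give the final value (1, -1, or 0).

-1

(1704106/782269): 1704106 mod 782269 = 139568, so (1704106/782269) = (139568/782269)
factor out 2^4: 139568 = 2^4·8723; with 782269 mod 8 = 5, (2/782269) = -1; sign now +1; continue with (8723/782269)
flip (8723/782269) -> (782269/8723): both odd, 8723 mod 4 = 3, 782269 mod 4 = 1, so the flip contributes +1; sign now +1
(782269/8723): 782269 mod 8723 = 5922, so (782269/8723) = (5922/8723)
factor out 2^1: 5922 = 2^1·2961; with 8723 mod 8 = 3, (2/8723) = -1; sign now -1; continue with (2961/8723)
flip (2961/8723) -> (8723/2961): both odd, 2961 mod 4 = 1, 8723 mod 4 = 3, so the flip contributes +1; sign now -1
(8723/2961): 8723 mod 2961 = 2801, so (8723/2961) = (2801/2961)
flip (2801/2961) -> (2961/2801): both odd, 2801 mod 4 = 1, 2961 mod 4 = 1, so the flip contributes +1; sign now -1
(2961/2801): 2961 mod 2801 = 160, so (2961/2801) = (160/2801)
factor out 2^5: 160 = 2^5·5; with 2801 mod 8 = 1, (2/2801) = +1; sign now -1; continue with (5/2801)
flip (5/2801) -> (2801/5): both odd, 5 mod 4 = 1, 2801 mod 4 = 1, so the flip contributes +1; sign now -1
(2801/5): 2801 mod 5 = 1, so (2801/5) = (1/5)
reached (1/5) = 1, so the symbol is -1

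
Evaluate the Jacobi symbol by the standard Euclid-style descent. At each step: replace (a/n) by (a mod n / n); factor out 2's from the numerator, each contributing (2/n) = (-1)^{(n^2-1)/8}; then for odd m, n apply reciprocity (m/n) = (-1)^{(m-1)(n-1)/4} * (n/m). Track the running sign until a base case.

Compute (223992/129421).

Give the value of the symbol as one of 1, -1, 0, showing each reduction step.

0

(223992/129421) = (94571/129421)   [reduce mod 129421]
reciprocity: (94571/129421) = +1·(129421/94571) since 94571 mod 4 = 3, 129421 mod 4 = 1; sign now +1
(129421/94571) = (34850/94571)   [reduce mod 94571]
34850 = 2^1·17425; (2/94571) = -1 since 94571 mod 8 = 3, so (34850/94571) = (-1)^1·(17425/94571); sign now -1
reciprocity: (17425/94571) = +1·(94571/17425) since 17425 mod 4 = 1, 94571 mod 4 = 3; sign now -1
(94571/17425) = (7446/17425)   [reduce mod 17425]
7446 = 2^1·3723; (2/17425) = +1 since 17425 mod 8 = 1, so (7446/17425) = (+1)^1·(3723/17425); sign now -1
reciprocity: (3723/17425) = +1·(17425/3723) since 3723 mod 4 = 3, 17425 mod 4 = 1; sign now -1
(17425/3723) = (2533/3723)   [reduce mod 3723]
reciprocity: (2533/3723) = +1·(3723/2533) since 2533 mod 4 = 1, 3723 mod 4 = 3; sign now -1
(3723/2533) = (1190/2533)   [reduce mod 2533]
1190 = 2^1·595; (2/2533) = -1 since 2533 mod 8 = 5, so (1190/2533) = (-1)^1·(595/2533); sign now +1
reciprocity: (595/2533) = +1·(2533/595) since 595 mod 4 = 3, 2533 mod 4 = 1; sign now +1
(2533/595) = (153/595)   [reduce mod 595]
reciprocity: (153/595) = +1·(595/153) since 153 mod 4 = 1, 595 mod 4 = 3; sign now +1
(595/153) = (136/153)   [reduce mod 153]
136 = 2^3·17; (2/153) = +1 since 153 mod 8 = 1, so (136/153) = (+1)^3·(17/153); sign now +1
reciprocity: (17/153) = +1·(153/17) since 17 mod 4 = 1, 153 mod 4 = 1; sign now +1
(153/17) = (0/17)   [reduce mod 17]
(0/17) = 0   [gcd(a, n) > 1]; final value = 0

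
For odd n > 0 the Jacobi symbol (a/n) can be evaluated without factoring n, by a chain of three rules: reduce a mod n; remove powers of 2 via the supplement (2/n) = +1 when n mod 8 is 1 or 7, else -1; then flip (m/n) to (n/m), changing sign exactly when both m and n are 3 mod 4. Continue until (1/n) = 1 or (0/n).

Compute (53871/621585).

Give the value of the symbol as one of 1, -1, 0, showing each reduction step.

flip (53871/621585) -> (621585/53871): both odd, 53871 mod 4 = 3, 621585 mod 4 = 1, so the flip contributes +1; sign now +1
(621585/53871): 621585 mod 53871 = 29004, so (621585/53871) = (29004/53871)
factor out 2^2: 29004 = 2^2·7251; with 53871 mod 8 = 7, (2/53871) = +1; sign now +1; continue with (7251/53871)
flip (7251/53871) -> (53871/7251): both odd, 7251 mod 4 = 3, 53871 mod 4 = 3, so the flip contributes -1; sign now -1
(53871/7251): 53871 mod 7251 = 3114, so (53871/7251) = (3114/7251)
factor out 2^1: 3114 = 2^1·1557; with 7251 mod 8 = 3, (2/7251) = -1; sign now +1; continue with (1557/7251)
flip (1557/7251) -> (7251/1557): both odd, 1557 mod 4 = 1, 7251 mod 4 = 3, so the flip contributes +1; sign now +1
(7251/1557): 7251 mod 1557 = 1023, so (7251/1557) = (1023/1557)
flip (1023/1557) -> (1557/1023): both odd, 1023 mod 4 = 3, 1557 mod 4 = 1, so the flip contributes +1; sign now +1
(1557/1023): 1557 mod 1023 = 534, so (1557/1023) = (534/1023)
factor out 2^1: 534 = 2^1·267; with 1023 mod 8 = 7, (2/1023) = +1; sign now +1; continue with (267/1023)
flip (267/1023) -> (1023/267): both odd, 267 mod 4 = 3, 1023 mod 4 = 3, so the flip contributes -1; sign now -1
(1023/267): 1023 mod 267 = 222, so (1023/267) = (222/267)
factor out 2^1: 222 = 2^1·111; with 267 mod 8 = 3, (2/267) = -1; sign now +1; continue with (111/267)
flip (111/267) -> (267/111): both odd, 111 mod 4 = 3, 267 mod 4 = 3, so the flip contributes -1; sign now -1
(267/111): 267 mod 111 = 45, so (267/111) = (45/111)
flip (45/111) -> (111/45): both odd, 45 mod 4 = 1, 111 mod 4 = 3, so the flip contributes +1; sign now -1
(111/45): 111 mod 45 = 21, so (111/45) = (21/45)
flip (21/45) -> (45/21): both odd, 21 mod 4 = 1, 45 mod 4 = 1, so the flip contributes +1; sign now -1
(45/21): 45 mod 21 = 3, so (45/21) = (3/21)
flip (3/21) -> (21/3): both odd, 3 mod 4 = 3, 21 mod 4 = 1, so the flip contributes +1; sign now -1
(21/3): 21 mod 3 = 0, so (21/3) = (0/3)
reached (0/3); gcd(a, n) > 1, so (0/3) = 0 and the symbol is 0

0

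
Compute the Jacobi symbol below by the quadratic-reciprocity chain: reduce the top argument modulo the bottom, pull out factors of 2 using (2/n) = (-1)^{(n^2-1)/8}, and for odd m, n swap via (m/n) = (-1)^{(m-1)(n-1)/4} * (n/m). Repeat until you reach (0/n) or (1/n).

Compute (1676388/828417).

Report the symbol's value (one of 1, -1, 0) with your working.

(1676388/828417): 1676388 mod 828417 = 19554, so (1676388/828417) = (19554/828417)
factor out 2^1: 19554 = 2^1·9777; with 828417 mod 8 = 1, (2/828417) = +1; sign now +1; continue with (9777/828417)
flip (9777/828417) -> (828417/9777): both odd, 9777 mod 4 = 1, 828417 mod 4 = 1, so the flip contributes +1; sign now +1
(828417/9777): 828417 mod 9777 = 7149, so (828417/9777) = (7149/9777)
flip (7149/9777) -> (9777/7149): both odd, 7149 mod 4 = 1, 9777 mod 4 = 1, so the flip contributes +1; sign now +1
(9777/7149): 9777 mod 7149 = 2628, so (9777/7149) = (2628/7149)
factor out 2^2: 2628 = 2^2·657; with 7149 mod 8 = 5, (2/7149) = -1; sign now +1; continue with (657/7149)
flip (657/7149) -> (7149/657): both odd, 657 mod 4 = 1, 7149 mod 4 = 1, so the flip contributes +1; sign now +1
(7149/657): 7149 mod 657 = 579, so (7149/657) = (579/657)
flip (579/657) -> (657/579): both odd, 579 mod 4 = 3, 657 mod 4 = 1, so the flip contributes +1; sign now +1
(657/579): 657 mod 579 = 78, so (657/579) = (78/579)
factor out 2^1: 78 = 2^1·39; with 579 mod 8 = 3, (2/579) = -1; sign now -1; continue with (39/579)
flip (39/579) -> (579/39): both odd, 39 mod 4 = 3, 579 mod 4 = 3, so the flip contributes -1; sign now +1
(579/39): 579 mod 39 = 33, so (579/39) = (33/39)
flip (33/39) -> (39/33): both odd, 33 mod 4 = 1, 39 mod 4 = 3, so the flip contributes +1; sign now +1
(39/33): 39 mod 33 = 6, so (39/33) = (6/33)
factor out 2^1: 6 = 2^1·3; with 33 mod 8 = 1, (2/33) = +1; sign now +1; continue with (3/33)
flip (3/33) -> (33/3): both odd, 3 mod 4 = 3, 33 mod 4 = 1, so the flip contributes +1; sign now +1
(33/3): 33 mod 3 = 0, so (33/3) = (0/3)
reached (0/3); gcd(a, n) > 1, so (0/3) = 0 and the symbol is 0

0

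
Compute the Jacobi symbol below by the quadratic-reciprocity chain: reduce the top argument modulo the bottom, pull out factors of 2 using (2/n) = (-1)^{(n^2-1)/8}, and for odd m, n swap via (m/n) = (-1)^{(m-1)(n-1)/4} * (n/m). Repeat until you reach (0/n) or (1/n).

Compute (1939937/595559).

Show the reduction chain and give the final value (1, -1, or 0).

-1

(1939937/595559) = (153260/595559)   [reduce mod 595559]
153260 = 2^2·38315; (2/595559) = +1 since 595559 mod 8 = 7, so (153260/595559) = (+1)^2·(38315/595559); sign now +1
reciprocity: (38315/595559) = -1·(595559/38315) since 38315 mod 4 = 3, 595559 mod 4 = 3; sign now -1
(595559/38315) = (20834/38315)   [reduce mod 38315]
20834 = 2^1·10417; (2/38315) = -1 since 38315 mod 8 = 3, so (20834/38315) = (-1)^1·(10417/38315); sign now +1
reciprocity: (10417/38315) = +1·(38315/10417) since 10417 mod 4 = 1, 38315 mod 4 = 3; sign now +1
(38315/10417) = (7064/10417)   [reduce mod 10417]
7064 = 2^3·883; (2/10417) = +1 since 10417 mod 8 = 1, so (7064/10417) = (+1)^3·(883/10417); sign now +1
reciprocity: (883/10417) = +1·(10417/883) since 883 mod 4 = 3, 10417 mod 4 = 1; sign now +1
(10417/883) = (704/883)   [reduce mod 883]
704 = 2^6·11; (2/883) = -1 since 883 mod 8 = 3, so (704/883) = (-1)^6·(11/883); sign now +1
reciprocity: (11/883) = -1·(883/11) since 11 mod 4 = 3, 883 mod 4 = 3; sign now -1
(883/11) = (3/11)   [reduce mod 11]
reciprocity: (3/11) = -1·(11/3) since 3 mod 4 = 3, 11 mod 4 = 3; sign now +1
(11/3) = (2/3)   [reduce mod 3]
2 = 2^1·1; (2/3) = -1 since 3 mod 8 = 3, so (2/3) = (-1)^1·(1/3); sign now -1
(1/3) = 1; final value = sign = -1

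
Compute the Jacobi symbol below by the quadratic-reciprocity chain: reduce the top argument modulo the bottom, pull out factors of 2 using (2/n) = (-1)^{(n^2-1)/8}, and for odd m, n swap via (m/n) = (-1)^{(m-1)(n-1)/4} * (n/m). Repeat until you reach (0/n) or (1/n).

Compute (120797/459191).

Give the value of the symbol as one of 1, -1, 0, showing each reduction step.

reciprocity: (120797/459191) = +1·(459191/120797) since 120797 mod 4 = 1, 459191 mod 4 = 3; sign now +1
(459191/120797) = (96800/120797)   [reduce mod 120797]
96800 = 2^5·3025; (2/120797) = -1 since 120797 mod 8 = 5, so (96800/120797) = (-1)^5·(3025/120797); sign now -1
reciprocity: (3025/120797) = +1·(120797/3025) since 3025 mod 4 = 1, 120797 mod 4 = 1; sign now -1
(120797/3025) = (2822/3025)   [reduce mod 3025]
2822 = 2^1·1411; (2/3025) = +1 since 3025 mod 8 = 1, so (2822/3025) = (+1)^1·(1411/3025); sign now -1
reciprocity: (1411/3025) = +1·(3025/1411) since 1411 mod 4 = 3, 3025 mod 4 = 1; sign now -1
(3025/1411) = (203/1411)   [reduce mod 1411]
reciprocity: (203/1411) = -1·(1411/203) since 203 mod 4 = 3, 1411 mod 4 = 3; sign now +1
(1411/203) = (193/203)   [reduce mod 203]
reciprocity: (193/203) = +1·(203/193) since 193 mod 4 = 1, 203 mod 4 = 3; sign now +1
(203/193) = (10/193)   [reduce mod 193]
10 = 2^1·5; (2/193) = +1 since 193 mod 8 = 1, so (10/193) = (+1)^1·(5/193); sign now +1
reciprocity: (5/193) = +1·(193/5) since 5 mod 4 = 1, 193 mod 4 = 1; sign now +1
(193/5) = (3/5)   [reduce mod 5]
reciprocity: (3/5) = +1·(5/3) since 3 mod 4 = 3, 5 mod 4 = 1; sign now +1
(5/3) = (2/3)   [reduce mod 3]
2 = 2^1·1; (2/3) = -1 since 3 mod 8 = 3, so (2/3) = (-1)^1·(1/3); sign now -1
(1/3) = 1; final value = sign = -1

-1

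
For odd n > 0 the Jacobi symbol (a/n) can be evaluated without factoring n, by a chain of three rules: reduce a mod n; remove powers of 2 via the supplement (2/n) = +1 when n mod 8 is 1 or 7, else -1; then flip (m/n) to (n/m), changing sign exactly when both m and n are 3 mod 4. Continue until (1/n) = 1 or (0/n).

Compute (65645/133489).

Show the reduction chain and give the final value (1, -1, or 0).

flip (65645/133489) -> (133489/65645): both odd, 65645 mod 4 = 1, 133489 mod 4 = 1, so the flip contributes +1; sign now +1
(133489/65645): 133489 mod 65645 = 2199, so (133489/65645) = (2199/65645)
flip (2199/65645) -> (65645/2199): both odd, 2199 mod 4 = 3, 65645 mod 4 = 1, so the flip contributes +1; sign now +1
(65645/2199): 65645 mod 2199 = 1874, so (65645/2199) = (1874/2199)
factor out 2^1: 1874 = 2^1·937; with 2199 mod 8 = 7, (2/2199) = +1; sign now +1; continue with (937/2199)
flip (937/2199) -> (2199/937): both odd, 937 mod 4 = 1, 2199 mod 4 = 3, so the flip contributes +1; sign now +1
(2199/937): 2199 mod 937 = 325, so (2199/937) = (325/937)
flip (325/937) -> (937/325): both odd, 325 mod 4 = 1, 937 mod 4 = 1, so the flip contributes +1; sign now +1
(937/325): 937 mod 325 = 287, so (937/325) = (287/325)
flip (287/325) -> (325/287): both odd, 287 mod 4 = 3, 325 mod 4 = 1, so the flip contributes +1; sign now +1
(325/287): 325 mod 287 = 38, so (325/287) = (38/287)
factor out 2^1: 38 = 2^1·19; with 287 mod 8 = 7, (2/287) = +1; sign now +1; continue with (19/287)
flip (19/287) -> (287/19): both odd, 19 mod 4 = 3, 287 mod 4 = 3, so the flip contributes -1; sign now -1
(287/19): 287 mod 19 = 2, so (287/19) = (2/19)
factor out 2^1: 2 = 2^1·1; with 19 mod 8 = 3, (2/19) = -1; sign now +1; continue with (1/19)
reached (1/19) = 1, so the symbol is +1

1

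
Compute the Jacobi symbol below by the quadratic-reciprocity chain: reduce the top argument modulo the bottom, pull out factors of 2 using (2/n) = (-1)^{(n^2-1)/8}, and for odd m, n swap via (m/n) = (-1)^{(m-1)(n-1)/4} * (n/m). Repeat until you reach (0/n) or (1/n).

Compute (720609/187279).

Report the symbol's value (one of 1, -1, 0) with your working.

(720609/187279) = (158772/187279)   [reduce mod 187279]
158772 = 2^2·39693; (2/187279) = +1 since 187279 mod 8 = 7, so (158772/187279) = (+1)^2·(39693/187279); sign now +1
reciprocity: (39693/187279) = +1·(187279/39693) since 39693 mod 4 = 1, 187279 mod 4 = 3; sign now +1
(187279/39693) = (28507/39693)   [reduce mod 39693]
reciprocity: (28507/39693) = +1·(39693/28507) since 28507 mod 4 = 3, 39693 mod 4 = 1; sign now +1
(39693/28507) = (11186/28507)   [reduce mod 28507]
11186 = 2^1·5593; (2/28507) = -1 since 28507 mod 8 = 3, so (11186/28507) = (-1)^1·(5593/28507); sign now -1
reciprocity: (5593/28507) = +1·(28507/5593) since 5593 mod 4 = 1, 28507 mod 4 = 3; sign now -1
(28507/5593) = (542/5593)   [reduce mod 5593]
542 = 2^1·271; (2/5593) = +1 since 5593 mod 8 = 1, so (542/5593) = (+1)^1·(271/5593); sign now -1
reciprocity: (271/5593) = +1·(5593/271) since 271 mod 4 = 3, 5593 mod 4 = 1; sign now -1
(5593/271) = (173/271)   [reduce mod 271]
reciprocity: (173/271) = +1·(271/173) since 173 mod 4 = 1, 271 mod 4 = 3; sign now -1
(271/173) = (98/173)   [reduce mod 173]
98 = 2^1·49; (2/173) = -1 since 173 mod 8 = 5, so (98/173) = (-1)^1·(49/173); sign now +1
reciprocity: (49/173) = +1·(173/49) since 49 mod 4 = 1, 173 mod 4 = 1; sign now +1
(173/49) = (26/49)   [reduce mod 49]
26 = 2^1·13; (2/49) = +1 since 49 mod 8 = 1, so (26/49) = (+1)^1·(13/49); sign now +1
reciprocity: (13/49) = +1·(49/13) since 13 mod 4 = 1, 49 mod 4 = 1; sign now +1
(49/13) = (10/13)   [reduce mod 13]
10 = 2^1·5; (2/13) = -1 since 13 mod 8 = 5, so (10/13) = (-1)^1·(5/13); sign now -1
reciprocity: (5/13) = +1·(13/5) since 5 mod 4 = 1, 13 mod 4 = 1; sign now -1
(13/5) = (3/5)   [reduce mod 5]
reciprocity: (3/5) = +1·(5/3) since 3 mod 4 = 3, 5 mod 4 = 1; sign now -1
(5/3) = (2/3)   [reduce mod 3]
2 = 2^1·1; (2/3) = -1 since 3 mod 8 = 3, so (2/3) = (-1)^1·(1/3); sign now +1
(1/3) = 1; final value = sign = +1

1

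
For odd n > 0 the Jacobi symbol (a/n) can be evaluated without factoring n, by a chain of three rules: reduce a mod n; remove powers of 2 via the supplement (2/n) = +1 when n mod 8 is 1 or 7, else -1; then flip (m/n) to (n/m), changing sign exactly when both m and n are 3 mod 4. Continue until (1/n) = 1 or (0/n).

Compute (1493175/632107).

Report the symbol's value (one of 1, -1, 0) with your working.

-1

(1493175/632107) = (228961/632107)   [reduce mod 632107]
reciprocity: (228961/632107) = +1·(632107/228961) since 228961 mod 4 = 1, 632107 mod 4 = 3; sign now +1
(632107/228961) = (174185/228961)   [reduce mod 228961]
reciprocity: (174185/228961) = +1·(228961/174185) since 174185 mod 4 = 1, 228961 mod 4 = 1; sign now +1
(228961/174185) = (54776/174185)   [reduce mod 174185]
54776 = 2^3·6847; (2/174185) = +1 since 174185 mod 8 = 1, so (54776/174185) = (+1)^3·(6847/174185); sign now +1
reciprocity: (6847/174185) = +1·(174185/6847) since 6847 mod 4 = 3, 174185 mod 4 = 1; sign now +1
(174185/6847) = (3010/6847)   [reduce mod 6847]
3010 = 2^1·1505; (2/6847) = +1 since 6847 mod 8 = 7, so (3010/6847) = (+1)^1·(1505/6847); sign now +1
reciprocity: (1505/6847) = +1·(6847/1505) since 1505 mod 4 = 1, 6847 mod 4 = 3; sign now +1
(6847/1505) = (827/1505)   [reduce mod 1505]
reciprocity: (827/1505) = +1·(1505/827) since 827 mod 4 = 3, 1505 mod 4 = 1; sign now +1
(1505/827) = (678/827)   [reduce mod 827]
678 = 2^1·339; (2/827) = -1 since 827 mod 8 = 3, so (678/827) = (-1)^1·(339/827); sign now -1
reciprocity: (339/827) = -1·(827/339) since 339 mod 4 = 3, 827 mod 4 = 3; sign now +1
(827/339) = (149/339)   [reduce mod 339]
reciprocity: (149/339) = +1·(339/149) since 149 mod 4 = 1, 339 mod 4 = 3; sign now +1
(339/149) = (41/149)   [reduce mod 149]
reciprocity: (41/149) = +1·(149/41) since 41 mod 4 = 1, 149 mod 4 = 1; sign now +1
(149/41) = (26/41)   [reduce mod 41]
26 = 2^1·13; (2/41) = +1 since 41 mod 8 = 1, so (26/41) = (+1)^1·(13/41); sign now +1
reciprocity: (13/41) = +1·(41/13) since 13 mod 4 = 1, 41 mod 4 = 1; sign now +1
(41/13) = (2/13)   [reduce mod 13]
2 = 2^1·1; (2/13) = -1 since 13 mod 8 = 5, so (2/13) = (-1)^1·(1/13); sign now -1
(1/13) = 1; final value = sign = -1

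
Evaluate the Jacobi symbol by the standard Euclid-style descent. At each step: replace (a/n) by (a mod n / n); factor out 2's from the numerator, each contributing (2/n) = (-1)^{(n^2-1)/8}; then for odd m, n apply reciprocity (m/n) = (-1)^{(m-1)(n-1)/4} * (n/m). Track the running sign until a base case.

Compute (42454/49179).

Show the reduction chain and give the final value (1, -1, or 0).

42454 = 2^1·21227; (2/49179) = -1 since 49179 mod 8 = 3, so (42454/49179) = (-1)^1·(21227/49179); sign now -1
reciprocity: (21227/49179) = -1·(49179/21227) since 21227 mod 4 = 3, 49179 mod 4 = 3; sign now +1
(49179/21227) = (6725/21227)   [reduce mod 21227]
reciprocity: (6725/21227) = +1·(21227/6725) since 6725 mod 4 = 1, 21227 mod 4 = 3; sign now +1
(21227/6725) = (1052/6725)   [reduce mod 6725]
1052 = 2^2·263; (2/6725) = -1 since 6725 mod 8 = 5, so (1052/6725) = (-1)^2·(263/6725); sign now +1
reciprocity: (263/6725) = +1·(6725/263) since 263 mod 4 = 3, 6725 mod 4 = 1; sign now +1
(6725/263) = (150/263)   [reduce mod 263]
150 = 2^1·75; (2/263) = +1 since 263 mod 8 = 7, so (150/263) = (+1)^1·(75/263); sign now +1
reciprocity: (75/263) = -1·(263/75) since 75 mod 4 = 3, 263 mod 4 = 3; sign now -1
(263/75) = (38/75)   [reduce mod 75]
38 = 2^1·19; (2/75) = -1 since 75 mod 8 = 3, so (38/75) = (-1)^1·(19/75); sign now +1
reciprocity: (19/75) = -1·(75/19) since 19 mod 4 = 3, 75 mod 4 = 3; sign now -1
(75/19) = (18/19)   [reduce mod 19]
18 = 2^1·9; (2/19) = -1 since 19 mod 8 = 3, so (18/19) = (-1)^1·(9/19); sign now +1
reciprocity: (9/19) = +1·(19/9) since 9 mod 4 = 1, 19 mod 4 = 3; sign now +1
(19/9) = (1/9)   [reduce mod 9]
(1/9) = 1; final value = sign = +1

1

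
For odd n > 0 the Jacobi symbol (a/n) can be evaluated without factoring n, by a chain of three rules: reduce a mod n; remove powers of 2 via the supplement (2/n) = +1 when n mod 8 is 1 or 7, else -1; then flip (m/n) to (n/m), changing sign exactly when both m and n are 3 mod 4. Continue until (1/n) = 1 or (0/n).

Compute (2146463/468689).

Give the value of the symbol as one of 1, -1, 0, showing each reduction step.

-1

(2146463/468689): 2146463 mod 468689 = 271707, so (2146463/468689) = (271707/468689)
flip (271707/468689) -> (468689/271707): both odd, 271707 mod 4 = 3, 468689 mod 4 = 1, so the flip contributes +1; sign now +1
(468689/271707): 468689 mod 271707 = 196982, so (468689/271707) = (196982/271707)
factor out 2^1: 196982 = 2^1·98491; with 271707 mod 8 = 3, (2/271707) = -1; sign now -1; continue with (98491/271707)
flip (98491/271707) -> (271707/98491): both odd, 98491 mod 4 = 3, 271707 mod 4 = 3, so the flip contributes -1; sign now +1
(271707/98491): 271707 mod 98491 = 74725, so (271707/98491) = (74725/98491)
flip (74725/98491) -> (98491/74725): both odd, 74725 mod 4 = 1, 98491 mod 4 = 3, so the flip contributes +1; sign now +1
(98491/74725): 98491 mod 74725 = 23766, so (98491/74725) = (23766/74725)
factor out 2^1: 23766 = 2^1·11883; with 74725 mod 8 = 5, (2/74725) = -1; sign now -1; continue with (11883/74725)
flip (11883/74725) -> (74725/11883): both odd, 11883 mod 4 = 3, 74725 mod 4 = 1, so the flip contributes +1; sign now -1
(74725/11883): 74725 mod 11883 = 3427, so (74725/11883) = (3427/11883)
flip (3427/11883) -> (11883/3427): both odd, 3427 mod 4 = 3, 11883 mod 4 = 3, so the flip contributes -1; sign now +1
(11883/3427): 11883 mod 3427 = 1602, so (11883/3427) = (1602/3427)
factor out 2^1: 1602 = 2^1·801; with 3427 mod 8 = 3, (2/3427) = -1; sign now -1; continue with (801/3427)
flip (801/3427) -> (3427/801): both odd, 801 mod 4 = 1, 3427 mod 4 = 3, so the flip contributes +1; sign now -1
(3427/801): 3427 mod 801 = 223, so (3427/801) = (223/801)
flip (223/801) -> (801/223): both odd, 223 mod 4 = 3, 801 mod 4 = 1, so the flip contributes +1; sign now -1
(801/223): 801 mod 223 = 132, so (801/223) = (132/223)
factor out 2^2: 132 = 2^2·33; with 223 mod 8 = 7, (2/223) = +1; sign now -1; continue with (33/223)
flip (33/223) -> (223/33): both odd, 33 mod 4 = 1, 223 mod 4 = 3, so the flip contributes +1; sign now -1
(223/33): 223 mod 33 = 25, so (223/33) = (25/33)
flip (25/33) -> (33/25): both odd, 25 mod 4 = 1, 33 mod 4 = 1, so the flip contributes +1; sign now -1
(33/25): 33 mod 25 = 8, so (33/25) = (8/25)
factor out 2^3: 8 = 2^3·1; with 25 mod 8 = 1, (2/25) = +1; sign now -1; continue with (1/25)
reached (1/25) = 1, so the symbol is -1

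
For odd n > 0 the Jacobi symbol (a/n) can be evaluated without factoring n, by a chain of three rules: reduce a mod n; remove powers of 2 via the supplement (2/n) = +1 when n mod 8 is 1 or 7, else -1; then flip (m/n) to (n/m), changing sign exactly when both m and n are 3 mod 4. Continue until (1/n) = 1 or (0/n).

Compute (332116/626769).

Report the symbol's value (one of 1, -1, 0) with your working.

332116 = 2^2·83029; (2/626769) = +1 since 626769 mod 8 = 1, so (332116/626769) = (+1)^2·(83029/626769); sign now +1
reciprocity: (83029/626769) = +1·(626769/83029) since 83029 mod 4 = 1, 626769 mod 4 = 1; sign now +1
(626769/83029) = (45566/83029)   [reduce mod 83029]
45566 = 2^1·22783; (2/83029) = -1 since 83029 mod 8 = 5, so (45566/83029) = (-1)^1·(22783/83029); sign now -1
reciprocity: (22783/83029) = +1·(83029/22783) since 22783 mod 4 = 3, 83029 mod 4 = 1; sign now -1
(83029/22783) = (14680/22783)   [reduce mod 22783]
14680 = 2^3·1835; (2/22783) = +1 since 22783 mod 8 = 7, so (14680/22783) = (+1)^3·(1835/22783); sign now -1
reciprocity: (1835/22783) = -1·(22783/1835) since 1835 mod 4 = 3, 22783 mod 4 = 3; sign now +1
(22783/1835) = (763/1835)   [reduce mod 1835]
reciprocity: (763/1835) = -1·(1835/763) since 763 mod 4 = 3, 1835 mod 4 = 3; sign now -1
(1835/763) = (309/763)   [reduce mod 763]
reciprocity: (309/763) = +1·(763/309) since 309 mod 4 = 1, 763 mod 4 = 3; sign now -1
(763/309) = (145/309)   [reduce mod 309]
reciprocity: (145/309) = +1·(309/145) since 145 mod 4 = 1, 309 mod 4 = 1; sign now -1
(309/145) = (19/145)   [reduce mod 145]
reciprocity: (19/145) = +1·(145/19) since 19 mod 4 = 3, 145 mod 4 = 1; sign now -1
(145/19) = (12/19)   [reduce mod 19]
12 = 2^2·3; (2/19) = -1 since 19 mod 8 = 3, so (12/19) = (-1)^2·(3/19); sign now -1
reciprocity: (3/19) = -1·(19/3) since 3 mod 4 = 3, 19 mod 4 = 3; sign now +1
(19/3) = (1/3)   [reduce mod 3]
(1/3) = 1; final value = sign = +1

1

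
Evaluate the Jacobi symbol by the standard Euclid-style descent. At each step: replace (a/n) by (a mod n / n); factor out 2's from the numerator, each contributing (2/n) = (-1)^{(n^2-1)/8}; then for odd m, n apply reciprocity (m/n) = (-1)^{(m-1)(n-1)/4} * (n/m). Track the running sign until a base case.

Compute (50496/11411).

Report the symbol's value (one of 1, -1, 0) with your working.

-1

(50496/11411): 50496 mod 11411 = 4852, so (50496/11411) = (4852/11411)
factor out 2^2: 4852 = 2^2·1213; with 11411 mod 8 = 3, (2/11411) = -1; sign now +1; continue with (1213/11411)
flip (1213/11411) -> (11411/1213): both odd, 1213 mod 4 = 1, 11411 mod 4 = 3, so the flip contributes +1; sign now +1
(11411/1213): 11411 mod 1213 = 494, so (11411/1213) = (494/1213)
factor out 2^1: 494 = 2^1·247; with 1213 mod 8 = 5, (2/1213) = -1; sign now -1; continue with (247/1213)
flip (247/1213) -> (1213/247): both odd, 247 mod 4 = 3, 1213 mod 4 = 1, so the flip contributes +1; sign now -1
(1213/247): 1213 mod 247 = 225, so (1213/247) = (225/247)
flip (225/247) -> (247/225): both odd, 225 mod 4 = 1, 247 mod 4 = 3, so the flip contributes +1; sign now -1
(247/225): 247 mod 225 = 22, so (247/225) = (22/225)
factor out 2^1: 22 = 2^1·11; with 225 mod 8 = 1, (2/225) = +1; sign now -1; continue with (11/225)
flip (11/225) -> (225/11): both odd, 11 mod 4 = 3, 225 mod 4 = 1, so the flip contributes +1; sign now -1
(225/11): 225 mod 11 = 5, so (225/11) = (5/11)
flip (5/11) -> (11/5): both odd, 5 mod 4 = 1, 11 mod 4 = 3, so the flip contributes +1; sign now -1
(11/5): 11 mod 5 = 1, so (11/5) = (1/5)
reached (1/5) = 1, so the symbol is -1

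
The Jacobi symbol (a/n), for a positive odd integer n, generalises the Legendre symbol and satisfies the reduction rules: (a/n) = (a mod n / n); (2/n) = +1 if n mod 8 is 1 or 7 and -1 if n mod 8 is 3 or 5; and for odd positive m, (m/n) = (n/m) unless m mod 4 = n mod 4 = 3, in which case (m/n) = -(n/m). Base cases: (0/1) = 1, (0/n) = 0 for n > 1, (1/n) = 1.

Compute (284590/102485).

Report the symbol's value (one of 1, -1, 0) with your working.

0

(284590/102485) = (79620/102485)   [reduce mod 102485]
79620 = 2^2·19905; (2/102485) = -1 since 102485 mod 8 = 5, so (79620/102485) = (-1)^2·(19905/102485); sign now +1
reciprocity: (19905/102485) = +1·(102485/19905) since 19905 mod 4 = 1, 102485 mod 4 = 1; sign now +1
(102485/19905) = (2960/19905)   [reduce mod 19905]
2960 = 2^4·185; (2/19905) = +1 since 19905 mod 8 = 1, so (2960/19905) = (+1)^4·(185/19905); sign now +1
reciprocity: (185/19905) = +1·(19905/185) since 185 mod 4 = 1, 19905 mod 4 = 1; sign now +1
(19905/185) = (110/185)   [reduce mod 185]
110 = 2^1·55; (2/185) = +1 since 185 mod 8 = 1, so (110/185) = (+1)^1·(55/185); sign now +1
reciprocity: (55/185) = +1·(185/55) since 55 mod 4 = 3, 185 mod 4 = 1; sign now +1
(185/55) = (20/55)   [reduce mod 55]
20 = 2^2·5; (2/55) = +1 since 55 mod 8 = 7, so (20/55) = (+1)^2·(5/55); sign now +1
reciprocity: (5/55) = +1·(55/5) since 5 mod 4 = 1, 55 mod 4 = 3; sign now +1
(55/5) = (0/5)   [reduce mod 5]
(0/5) = 0   [gcd(a, n) > 1]; final value = 0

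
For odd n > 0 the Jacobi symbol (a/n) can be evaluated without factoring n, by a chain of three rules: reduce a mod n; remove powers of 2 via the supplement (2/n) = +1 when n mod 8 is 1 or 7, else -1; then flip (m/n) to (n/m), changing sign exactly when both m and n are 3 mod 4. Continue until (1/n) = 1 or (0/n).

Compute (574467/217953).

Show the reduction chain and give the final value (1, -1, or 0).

0

(574467/217953) = (138561/217953)   [reduce mod 217953]
reciprocity: (138561/217953) = +1·(217953/138561) since 138561 mod 4 = 1, 217953 mod 4 = 1; sign now +1
(217953/138561) = (79392/138561)   [reduce mod 138561]
79392 = 2^5·2481; (2/138561) = +1 since 138561 mod 8 = 1, so (79392/138561) = (+1)^5·(2481/138561); sign now +1
reciprocity: (2481/138561) = +1·(138561/2481) since 2481 mod 4 = 1, 138561 mod 4 = 1; sign now +1
(138561/2481) = (2106/2481)   [reduce mod 2481]
2106 = 2^1·1053; (2/2481) = +1 since 2481 mod 8 = 1, so (2106/2481) = (+1)^1·(1053/2481); sign now +1
reciprocity: (1053/2481) = +1·(2481/1053) since 1053 mod 4 = 1, 2481 mod 4 = 1; sign now +1
(2481/1053) = (375/1053)   [reduce mod 1053]
reciprocity: (375/1053) = +1·(1053/375) since 375 mod 4 = 3, 1053 mod 4 = 1; sign now +1
(1053/375) = (303/375)   [reduce mod 375]
reciprocity: (303/375) = -1·(375/303) since 303 mod 4 = 3, 375 mod 4 = 3; sign now -1
(375/303) = (72/303)   [reduce mod 303]
72 = 2^3·9; (2/303) = +1 since 303 mod 8 = 7, so (72/303) = (+1)^3·(9/303); sign now -1
reciprocity: (9/303) = +1·(303/9) since 9 mod 4 = 1, 303 mod 4 = 3; sign now -1
(303/9) = (6/9)   [reduce mod 9]
6 = 2^1·3; (2/9) = +1 since 9 mod 8 = 1, so (6/9) = (+1)^1·(3/9); sign now -1
reciprocity: (3/9) = +1·(9/3) since 3 mod 4 = 3, 9 mod 4 = 1; sign now -1
(9/3) = (0/3)   [reduce mod 3]
(0/3) = 0   [gcd(a, n) > 1]; final value = 0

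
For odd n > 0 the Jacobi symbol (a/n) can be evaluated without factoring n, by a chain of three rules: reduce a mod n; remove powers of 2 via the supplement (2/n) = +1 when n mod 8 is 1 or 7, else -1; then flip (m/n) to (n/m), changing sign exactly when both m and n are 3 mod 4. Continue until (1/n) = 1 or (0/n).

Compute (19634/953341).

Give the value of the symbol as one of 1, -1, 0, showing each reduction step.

-1

factor out 2^1: 19634 = 2^1·9817; with 953341 mod 8 = 5, (2/953341) = -1; sign now -1; continue with (9817/953341)
flip (9817/953341) -> (953341/9817): both odd, 9817 mod 4 = 1, 953341 mod 4 = 1, so the flip contributes +1; sign now -1
(953341/9817): 953341 mod 9817 = 1092, so (953341/9817) = (1092/9817)
factor out 2^2: 1092 = 2^2·273; with 9817 mod 8 = 1, (2/9817) = +1; sign now -1; continue with (273/9817)
flip (273/9817) -> (9817/273): both odd, 273 mod 4 = 1, 9817 mod 4 = 1, so the flip contributes +1; sign now -1
(9817/273): 9817 mod 273 = 262, so (9817/273) = (262/273)
factor out 2^1: 262 = 2^1·131; with 273 mod 8 = 1, (2/273) = +1; sign now -1; continue with (131/273)
flip (131/273) -> (273/131): both odd, 131 mod 4 = 3, 273 mod 4 = 1, so the flip contributes +1; sign now -1
(273/131): 273 mod 131 = 11, so (273/131) = (11/131)
flip (11/131) -> (131/11): both odd, 11 mod 4 = 3, 131 mod 4 = 3, so the flip contributes -1; sign now +1
(131/11): 131 mod 11 = 10, so (131/11) = (10/11)
factor out 2^1: 10 = 2^1·5; with 11 mod 8 = 3, (2/11) = -1; sign now -1; continue with (5/11)
flip (5/11) -> (11/5): both odd, 5 mod 4 = 1, 11 mod 4 = 3, so the flip contributes +1; sign now -1
(11/5): 11 mod 5 = 1, so (11/5) = (1/5)
reached (1/5) = 1, so the symbol is -1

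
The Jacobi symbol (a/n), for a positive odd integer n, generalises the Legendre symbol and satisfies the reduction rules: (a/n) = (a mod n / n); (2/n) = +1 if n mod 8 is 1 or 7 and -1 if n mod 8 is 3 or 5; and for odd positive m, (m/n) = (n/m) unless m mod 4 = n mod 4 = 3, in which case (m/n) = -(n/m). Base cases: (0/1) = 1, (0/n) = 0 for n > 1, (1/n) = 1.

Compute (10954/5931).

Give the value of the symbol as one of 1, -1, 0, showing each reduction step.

(10954/5931): 10954 mod 5931 = 5023, so (10954/5931) = (5023/5931)
flip (5023/5931) -> (5931/5023): both odd, 5023 mod 4 = 3, 5931 mod 4 = 3, so the flip contributes -1; sign now -1
(5931/5023): 5931 mod 5023 = 908, so (5931/5023) = (908/5023)
factor out 2^2: 908 = 2^2·227; with 5023 mod 8 = 7, (2/5023) = +1; sign now -1; continue with (227/5023)
flip (227/5023) -> (5023/227): both odd, 227 mod 4 = 3, 5023 mod 4 = 3, so the flip contributes -1; sign now +1
(5023/227): 5023 mod 227 = 29, so (5023/227) = (29/227)
flip (29/227) -> (227/29): both odd, 29 mod 4 = 1, 227 mod 4 = 3, so the flip contributes +1; sign now +1
(227/29): 227 mod 29 = 24, so (227/29) = (24/29)
factor out 2^3: 24 = 2^3·3; with 29 mod 8 = 5, (2/29) = -1; sign now -1; continue with (3/29)
flip (3/29) -> (29/3): both odd, 3 mod 4 = 3, 29 mod 4 = 1, so the flip contributes +1; sign now -1
(29/3): 29 mod 3 = 2, so (29/3) = (2/3)
factor out 2^1: 2 = 2^1·1; with 3 mod 8 = 3, (2/3) = -1; sign now +1; continue with (1/3)
reached (1/3) = 1, so the symbol is +1

1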